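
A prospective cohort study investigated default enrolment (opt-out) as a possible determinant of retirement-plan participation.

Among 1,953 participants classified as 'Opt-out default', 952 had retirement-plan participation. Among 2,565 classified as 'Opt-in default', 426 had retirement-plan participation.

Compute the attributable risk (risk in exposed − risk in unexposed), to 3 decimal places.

0.321

From the description: a = 952, b = 1001, c = 426, d = 2139.
Risk in exposed = 952/1953 = 0.487455; risk in unexposed = 426/2565 = 0.166082.
Risk difference = 0.487455 − 0.166082 = 0.321373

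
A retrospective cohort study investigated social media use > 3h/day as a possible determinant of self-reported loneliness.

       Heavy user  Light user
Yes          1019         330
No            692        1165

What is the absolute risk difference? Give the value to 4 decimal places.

Reading the table with exposure as columns: a = 1019 (Heavy user, case), b = 692 (Heavy user, non-case), c = 330 (Light user, case), d = 1165.
Risk in exposed = 1019/1711 = 0.595558; risk in unexposed = 330/1495 = 0.220736.
Risk difference = 0.595558 − 0.220736 = 0.374822

0.3748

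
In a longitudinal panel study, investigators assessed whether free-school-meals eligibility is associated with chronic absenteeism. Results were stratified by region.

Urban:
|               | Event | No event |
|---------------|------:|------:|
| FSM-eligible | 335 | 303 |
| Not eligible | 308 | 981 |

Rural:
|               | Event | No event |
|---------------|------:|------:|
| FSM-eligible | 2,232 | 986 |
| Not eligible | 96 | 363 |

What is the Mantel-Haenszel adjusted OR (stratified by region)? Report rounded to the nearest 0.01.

5.27

OR_MH = Σ(aᵢdᵢ/nᵢ) / Σ(bᵢcᵢ/nᵢ), where nᵢ is the stratum total.
Stratum 1 (Urban): n = 1927; a·d/n = 335·981/1927 = 170.5423; b·c/n = 303·308/1927 = 48.4297
Stratum 2 (Rural): n = 3677; a·d/n = 2232·363/3677 = 220.3470; b·c/n = 986·96/3677 = 25.7427
OR_MH = (170.5423 + 220.3470) / (48.4297 + 25.7427) = 390.8893 / 74.1724 = 5.27001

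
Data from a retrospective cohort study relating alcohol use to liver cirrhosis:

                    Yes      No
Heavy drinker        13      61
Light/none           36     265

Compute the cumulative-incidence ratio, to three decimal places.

1.469

Cells: a = 13, b = 61, c = 36, d = 265.
Risk in exposed = 13/74 = 0.17568; risk in unexposed = 36/301 = 0.11960.
RR = 0.17568 / 0.11960 = 1.46884
The risk among the exposed is 1.47 times that among the unexposed.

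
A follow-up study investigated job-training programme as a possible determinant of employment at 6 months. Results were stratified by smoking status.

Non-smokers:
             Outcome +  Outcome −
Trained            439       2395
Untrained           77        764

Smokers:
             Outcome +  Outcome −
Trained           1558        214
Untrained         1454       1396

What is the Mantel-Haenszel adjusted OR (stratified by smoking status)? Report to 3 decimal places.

4.781

OR_MH = Σ(aᵢdᵢ/nᵢ) / Σ(bᵢcᵢ/nᵢ), where nᵢ is the stratum total.
Stratum 1 (Non-smokers): n = 3675; a·d/n = 439·764/3675 = 91.2642; b·c/n = 2395·77/3675 = 50.1810
Stratum 2 (Smokers): n = 4622; a·d/n = 1558·1396/4622 = 470.5686; b·c/n = 214·1454/4622 = 67.3206
OR_MH = (91.2642 + 470.5686) / (50.1810 + 67.3206) = 561.8328 / 117.5016 = 4.78149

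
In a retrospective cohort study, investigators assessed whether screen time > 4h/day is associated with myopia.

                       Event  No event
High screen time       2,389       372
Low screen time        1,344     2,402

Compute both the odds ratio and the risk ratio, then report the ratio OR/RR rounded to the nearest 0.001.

Cells: a = 2389, b = 372, c = 1344, d = 2402.
OR = (2389·2402)/(372·1344) = 5738378/499968 = 11.47749
Risk in exposed = 2389/2761 = 0.86527; risk in unexposed = 1344/3746 = 0.35878; RR = 2.41167
OR/RR = 11.47749 / 2.41167 = 4.75914
The outcome is not rare, so the OR lies further from 1 than the RR.

4.759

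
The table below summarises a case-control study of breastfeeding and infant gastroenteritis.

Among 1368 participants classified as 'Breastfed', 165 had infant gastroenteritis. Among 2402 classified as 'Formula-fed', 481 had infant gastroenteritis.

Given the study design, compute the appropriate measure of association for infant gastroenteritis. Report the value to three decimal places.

From the description: a = 165, b = 1203, c = 481, d = 1921.
This is a case-control study: participants were sampled on outcome status, so risks in the source population cannot be estimated directly — relative risk is not valid here. The odds ratio is the appropriate measure.
OR = (a·d)/(b·c) = (165 × 1921) / (1203 × 481) = 316965 / 578643 = 0.54777

0.548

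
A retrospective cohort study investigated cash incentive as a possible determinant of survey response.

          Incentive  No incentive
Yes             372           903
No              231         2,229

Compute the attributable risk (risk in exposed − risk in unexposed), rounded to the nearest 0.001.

Reading the table with exposure as columns: a = 372 (Incentive, case), b = 231 (Incentive, non-case), c = 903 (No incentive, case), d = 2229.
Risk in exposed = 372/603 = 0.616915; risk in unexposed = 903/3132 = 0.288314.
Risk difference = 0.616915 − 0.288314 = 0.328601

0.329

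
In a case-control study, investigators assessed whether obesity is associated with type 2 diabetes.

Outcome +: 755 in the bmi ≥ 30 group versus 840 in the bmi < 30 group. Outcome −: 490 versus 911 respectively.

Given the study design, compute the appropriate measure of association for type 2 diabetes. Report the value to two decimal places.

1.67

From the description: a = 755, b = 490, c = 840, d = 911.
This is a case-control study: participants were sampled on outcome status, so risks in the source population cannot be estimated directly — relative risk is not valid here. The odds ratio is the appropriate measure.
OR = (a·d)/(b·c) = (755 × 911) / (490 × 840) = 687805 / 411600 = 1.67105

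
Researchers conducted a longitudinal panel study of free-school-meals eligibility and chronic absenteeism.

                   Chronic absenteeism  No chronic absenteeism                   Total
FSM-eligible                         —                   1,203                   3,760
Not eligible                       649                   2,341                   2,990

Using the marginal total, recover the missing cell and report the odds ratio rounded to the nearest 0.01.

7.67

The missing cell is in the exposed row: 3760 − 1203 = 2557.
So a = 2557, b = 1203, c = 649, d = 2341.
OR = (a·d)/(b·c) = (2557 × 2341) / (1203 × 649) = 5985937 / 780747 = 7.66694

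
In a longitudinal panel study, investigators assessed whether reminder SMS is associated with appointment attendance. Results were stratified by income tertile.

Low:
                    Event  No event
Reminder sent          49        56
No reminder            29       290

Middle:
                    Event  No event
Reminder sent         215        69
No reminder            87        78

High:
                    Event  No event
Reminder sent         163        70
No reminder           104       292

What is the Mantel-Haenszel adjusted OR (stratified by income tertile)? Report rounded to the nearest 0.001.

5.093

OR_MH = Σ(aᵢdᵢ/nᵢ) / Σ(bᵢcᵢ/nᵢ), where nᵢ is the stratum total.
Stratum 1 (Low): n = 424; a·d/n = 49·290/424 = 33.5142; b·c/n = 56·29/424 = 3.8302
Stratum 2 (Middle): n = 449; a·d/n = 215·78/449 = 37.3497; b·c/n = 69·87/449 = 13.3697
Stratum 3 (High): n = 629; a·d/n = 163·292/629 = 75.6693; b·c/n = 70·104/629 = 11.5739
OR_MH = (33.5142 + 37.3497 + 75.6693) / (3.8302 + 13.3697 + 11.5739) = 146.5331 / 28.7738 = 5.09258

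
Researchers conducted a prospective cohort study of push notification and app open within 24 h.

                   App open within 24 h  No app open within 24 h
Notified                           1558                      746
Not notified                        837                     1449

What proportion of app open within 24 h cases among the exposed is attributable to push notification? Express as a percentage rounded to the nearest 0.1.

45.9

Cells: a = 1558, b = 746, c = 837, d = 1449.
Risk in exposed = 1558/2304 = 0.67622; risk in unexposed = 837/2286 = 0.36614.
RR = 0.67622/0.36614 = 1.84687
AR% = (RR − 1)/RR × 100 = (1.84687 − 1)/1.84687 × 100 = 45.8543%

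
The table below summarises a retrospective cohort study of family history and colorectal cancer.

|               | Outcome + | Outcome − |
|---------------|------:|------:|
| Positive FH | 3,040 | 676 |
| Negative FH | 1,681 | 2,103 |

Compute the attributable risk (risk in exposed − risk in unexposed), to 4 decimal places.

0.3738

Cells: a = 3040, b = 676, c = 1681, d = 2103.
Risk in exposed = 3040/3716 = 0.818084; risk in unexposed = 1681/3784 = 0.444239.
Risk difference = 0.818084 − 0.444239 = 0.373845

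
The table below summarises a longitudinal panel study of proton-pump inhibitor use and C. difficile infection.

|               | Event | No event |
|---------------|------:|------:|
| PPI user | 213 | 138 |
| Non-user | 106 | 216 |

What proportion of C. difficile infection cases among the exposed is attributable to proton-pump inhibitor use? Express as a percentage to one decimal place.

45.8

Cells: a = 213, b = 138, c = 106, d = 216.
Risk in exposed = 213/351 = 0.60684; risk in unexposed = 106/322 = 0.32919.
RR = 0.60684/0.32919 = 1.84341
AR% = (RR − 1)/RR × 100 = (1.84341 − 1)/1.84341 × 100 = 45.7528%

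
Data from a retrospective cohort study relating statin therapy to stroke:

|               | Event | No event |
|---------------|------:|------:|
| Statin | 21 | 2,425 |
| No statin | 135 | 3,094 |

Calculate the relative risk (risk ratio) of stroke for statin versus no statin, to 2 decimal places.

0.21

Cells: a = 21, b = 2425, c = 135, d = 3094.
Risk in exposed = 21/2446 = 0.00859; risk in unexposed = 135/3229 = 0.04181.
RR = 0.00859 / 0.04181 = 0.20535
The risk is 79% lower among the exposed than among the unexposed.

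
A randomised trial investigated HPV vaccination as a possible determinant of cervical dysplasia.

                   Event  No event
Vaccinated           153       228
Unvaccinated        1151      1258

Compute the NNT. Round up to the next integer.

Risk in treated group = 153/381 = 0.40157; risk in control = 1151/2409 = 0.47779.
Absolute risk reduction = 0.47779 − 0.40157 = 0.07622
NNT = 1 / ARR = 1 / 0.07622 = 13.120 → round up → 14

14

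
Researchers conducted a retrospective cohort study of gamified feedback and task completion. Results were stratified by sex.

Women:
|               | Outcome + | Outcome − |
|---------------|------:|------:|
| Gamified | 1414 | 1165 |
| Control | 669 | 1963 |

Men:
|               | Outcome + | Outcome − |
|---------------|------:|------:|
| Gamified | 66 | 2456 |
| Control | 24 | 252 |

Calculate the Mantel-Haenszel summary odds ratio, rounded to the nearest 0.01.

3.16

OR_MH = Σ(aᵢdᵢ/nᵢ) / Σ(bᵢcᵢ/nᵢ), where nᵢ is the stratum total.
Stratum 1 (Women): n = 5211; a·d/n = 1414·1963/5211 = 532.6582; b·c/n = 1165·669/5211 = 149.5653
Stratum 2 (Men): n = 2798; a·d/n = 66·252/2798 = 5.9442; b·c/n = 2456·24/2798 = 21.0665
OR_MH = (532.6582 + 5.9442) / (149.5653 + 21.0665) = 538.6025 / 170.6318 = 3.15652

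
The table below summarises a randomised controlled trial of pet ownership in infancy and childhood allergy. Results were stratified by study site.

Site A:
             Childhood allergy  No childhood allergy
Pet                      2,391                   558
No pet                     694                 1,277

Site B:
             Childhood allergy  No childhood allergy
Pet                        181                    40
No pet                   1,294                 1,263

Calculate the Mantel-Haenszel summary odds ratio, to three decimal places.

7.221

OR_MH = Σ(aᵢdᵢ/nᵢ) / Σ(bᵢcᵢ/nᵢ), where nᵢ is the stratum total.
Stratum 1 (Site A): n = 4920; a·d/n = 2391·1277/4920 = 620.5909; b·c/n = 558·694/4920 = 78.7098
Stratum 2 (Site B): n = 2778; a·d/n = 181·1263/2778 = 82.2905; b·c/n = 40·1294/2778 = 18.6321
OR_MH = (620.5909 + 82.2905) / (78.7098 + 18.6321) = 702.8814 / 97.3419 = 7.22075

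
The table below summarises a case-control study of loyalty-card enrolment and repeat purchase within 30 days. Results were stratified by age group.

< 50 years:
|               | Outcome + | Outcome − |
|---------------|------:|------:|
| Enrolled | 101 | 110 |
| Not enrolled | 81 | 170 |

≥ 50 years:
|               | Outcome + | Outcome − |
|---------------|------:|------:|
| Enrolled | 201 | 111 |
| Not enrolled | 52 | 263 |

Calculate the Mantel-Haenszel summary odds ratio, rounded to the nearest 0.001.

4.264

OR_MH = Σ(aᵢdᵢ/nᵢ) / Σ(bᵢcᵢ/nᵢ), where nᵢ is the stratum total.
Stratum 1 (< 50 years): n = 462; a·d/n = 101·170/462 = 37.1645; b·c/n = 110·81/462 = 19.2857
Stratum 2 (≥ 50 years): n = 627; a·d/n = 201·263/627 = 84.3110; b·c/n = 111·52/627 = 9.2057
OR_MH = (37.1645 + 84.3110) / (19.2857 + 9.2057) = 121.4755 / 28.4915 = 4.26358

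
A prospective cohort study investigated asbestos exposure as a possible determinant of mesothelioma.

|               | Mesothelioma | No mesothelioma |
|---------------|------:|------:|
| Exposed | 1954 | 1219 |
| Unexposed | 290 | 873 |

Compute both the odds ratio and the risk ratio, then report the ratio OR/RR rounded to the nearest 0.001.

1.954

Cells: a = 1954, b = 1219, c = 290, d = 873.
OR = (1954·873)/(1219·290) = 1705842/353510 = 4.82544
Risk in exposed = 1954/3173 = 0.61582; risk in unexposed = 290/1163 = 0.24936; RR = 2.46965
OR/RR = 4.82544 / 2.46965 = 1.95389
The outcome is not rare, so the OR lies further from 1 than the RR.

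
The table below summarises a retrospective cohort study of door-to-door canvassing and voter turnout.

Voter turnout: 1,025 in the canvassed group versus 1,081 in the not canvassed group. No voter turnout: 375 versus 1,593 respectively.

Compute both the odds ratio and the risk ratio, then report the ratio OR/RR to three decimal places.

2.224

From the description: a = 1025, b = 375, c = 1081, d = 1593.
OR = (1025·1593)/(375·1081) = 1632825/405375 = 4.02794
Risk in exposed = 1025/1400 = 0.73214; risk in unexposed = 1081/2674 = 0.40426; RR = 1.81105
OR/RR = 4.02794 / 1.81105 = 2.22408
The outcome is not rare, so the OR lies further from 1 than the RR.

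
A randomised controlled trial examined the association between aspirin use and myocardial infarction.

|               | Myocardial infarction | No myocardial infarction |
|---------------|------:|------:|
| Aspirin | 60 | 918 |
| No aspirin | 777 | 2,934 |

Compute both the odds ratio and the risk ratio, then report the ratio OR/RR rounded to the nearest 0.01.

0.84

Cells: a = 60, b = 918, c = 777, d = 2934.
OR = (60·2934)/(918·777) = 176040/713286 = 0.24680
Risk in exposed = 60/978 = 0.06135; risk in unexposed = 777/3711 = 0.20938; RR = 0.29301
OR/RR = 0.24680 / 0.29301 = 0.84230
The outcome is not rare, so the OR lies further from 1 than the RR.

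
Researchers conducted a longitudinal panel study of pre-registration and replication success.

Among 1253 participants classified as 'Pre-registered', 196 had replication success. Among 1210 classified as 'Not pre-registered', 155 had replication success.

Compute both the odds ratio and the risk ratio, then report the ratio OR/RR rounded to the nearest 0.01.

1.03

From the description: a = 196, b = 1057, c = 155, d = 1055.
OR = (196·1055)/(1057·155) = 206780/163835 = 1.26212
Risk in exposed = 196/1253 = 0.15642; risk in unexposed = 155/1210 = 0.12810; RR = 1.22112
OR/RR = 1.26212 / 1.22112 = 1.03358
The outcome is not rare, so the OR lies further from 1 than the RR.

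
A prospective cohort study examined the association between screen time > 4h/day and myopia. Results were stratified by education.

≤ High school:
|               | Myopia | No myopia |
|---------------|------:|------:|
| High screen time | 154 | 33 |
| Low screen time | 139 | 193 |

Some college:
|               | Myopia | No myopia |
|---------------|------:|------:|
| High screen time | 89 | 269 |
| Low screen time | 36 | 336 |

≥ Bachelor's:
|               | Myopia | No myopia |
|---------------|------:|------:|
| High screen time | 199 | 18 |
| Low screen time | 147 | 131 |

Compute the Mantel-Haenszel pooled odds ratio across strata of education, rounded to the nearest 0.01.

5.50

OR_MH = Σ(aᵢdᵢ/nᵢ) / Σ(bᵢcᵢ/nᵢ), where nᵢ is the stratum total.
Stratum 1 (≤ High school): n = 519; a·d/n = 154·193/519 = 57.2678; b·c/n = 33·139/519 = 8.8382
Stratum 2 (Some college): n = 730; a·d/n = 89·336/730 = 40.9644; b·c/n = 269·36/730 = 13.2658
Stratum 3 (≥ Bachelor's): n = 495; a·d/n = 199·131/495 = 52.6646; b·c/n = 18·147/495 = 5.3455
OR_MH = (57.2678 + 40.9644 + 52.6646) / (8.8382 + 13.2658 + 5.3455) = 150.8969 / 27.4494 = 5.49728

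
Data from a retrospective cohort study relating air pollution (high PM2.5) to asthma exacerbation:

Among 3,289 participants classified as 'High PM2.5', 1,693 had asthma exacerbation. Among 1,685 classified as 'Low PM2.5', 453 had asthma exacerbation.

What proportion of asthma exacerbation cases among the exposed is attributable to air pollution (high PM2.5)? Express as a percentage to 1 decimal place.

From the description: a = 1693, b = 1596, c = 453, d = 1232.
Risk in exposed = 1693/3289 = 0.51475; risk in unexposed = 453/1685 = 0.26884.
RR = 0.51475/0.26884 = 1.91467
AR% = (RR − 1)/RR × 100 = (1.91467 − 1)/1.91467 × 100 = 47.7718%

47.8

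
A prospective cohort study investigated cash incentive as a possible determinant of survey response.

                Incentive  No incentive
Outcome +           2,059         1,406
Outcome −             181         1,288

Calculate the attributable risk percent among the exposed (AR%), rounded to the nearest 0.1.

43.2

Reading the table with exposure as columns: a = 2059 (Incentive, case), b = 181 (Incentive, non-case), c = 1406 (No incentive, case), d = 1288.
Risk in exposed = 2059/2240 = 0.91920; risk in unexposed = 1406/2694 = 0.52190.
RR = 0.91920/0.52190 = 1.76125
AR% = (RR − 1)/RR × 100 = (1.76125 − 1)/1.76125 × 100 = 43.2221%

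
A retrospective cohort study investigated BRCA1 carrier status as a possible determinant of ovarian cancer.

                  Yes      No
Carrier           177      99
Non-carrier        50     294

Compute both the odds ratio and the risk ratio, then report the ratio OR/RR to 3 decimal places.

2.383

Cells: a = 177, b = 99, c = 50, d = 294.
OR = (177·294)/(99·50) = 52038/4950 = 10.51273
Risk in exposed = 177/276 = 0.64130; risk in unexposed = 50/344 = 0.14535; RR = 4.41217
OR/RR = 10.51273 / 4.41217 = 2.38266
The outcome is not rare, so the OR lies further from 1 than the RR.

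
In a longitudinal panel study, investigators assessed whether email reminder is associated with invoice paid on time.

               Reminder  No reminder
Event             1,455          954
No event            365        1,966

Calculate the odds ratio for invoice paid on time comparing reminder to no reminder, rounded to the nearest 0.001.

Reading the table with exposure as columns: a = 1455 (Reminder, case), b = 365 (Reminder, non-case), c = 954 (No reminder, case), d = 1966.
OR = (a·d)/(b·c) = (1455 × 1966) / (365 × 954) = 2860530 / 348210 = 8.21496
The odds of invoice paid on time are about 8.21 times as high in the reminder group.

8.215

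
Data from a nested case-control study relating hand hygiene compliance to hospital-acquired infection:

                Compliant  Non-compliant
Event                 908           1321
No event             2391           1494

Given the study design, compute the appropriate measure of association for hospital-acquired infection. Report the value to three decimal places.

Reading the table with exposure as columns: a = 908 (Compliant, case), b = 2391 (Compliant, non-case), c = 1321 (Non-compliant, case), d = 1494.
This is a nested case-control study: participants were sampled on outcome status, so risks in the source population cannot be estimated directly — relative risk is not valid here. The odds ratio is the appropriate measure.
OR = (a·d)/(b·c) = (908 × 1494) / (2391 × 1321) = 1356552 / 3158511 = 0.42949

0.429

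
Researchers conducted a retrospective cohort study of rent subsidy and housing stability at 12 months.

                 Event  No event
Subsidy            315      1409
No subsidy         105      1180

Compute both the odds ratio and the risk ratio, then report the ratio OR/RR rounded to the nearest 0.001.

Cells: a = 315, b = 1409, c = 105, d = 1180.
OR = (315·1180)/(1409·105) = 371700/147945 = 2.51242
Risk in exposed = 315/1724 = 0.18271; risk in unexposed = 105/1285 = 0.08171; RR = 2.23608
OR/RR = 2.51242 / 2.23608 = 1.12358
The outcome is not rare, so the OR lies further from 1 than the RR.

1.124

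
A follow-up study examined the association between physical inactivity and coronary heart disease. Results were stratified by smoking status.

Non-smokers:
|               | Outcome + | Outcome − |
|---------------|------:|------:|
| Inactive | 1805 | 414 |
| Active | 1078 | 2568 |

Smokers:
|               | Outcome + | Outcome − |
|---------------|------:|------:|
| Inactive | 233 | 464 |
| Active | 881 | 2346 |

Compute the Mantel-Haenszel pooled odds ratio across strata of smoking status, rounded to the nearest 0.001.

5.157

OR_MH = Σ(aᵢdᵢ/nᵢ) / Σ(bᵢcᵢ/nᵢ), where nᵢ is the stratum total.
Stratum 1 (Non-smokers): n = 5865; a·d/n = 1805·2568/5865 = 790.3223; b·c/n = 414·1078/5865 = 76.0941
Stratum 2 (Smokers): n = 3924; a·d/n = 233·2346/3924 = 139.3012; b·c/n = 464·881/3924 = 104.1753
OR_MH = (790.3223 + 139.3012) / (76.0941 + 104.1753) = 929.6235 / 180.2694 = 5.15686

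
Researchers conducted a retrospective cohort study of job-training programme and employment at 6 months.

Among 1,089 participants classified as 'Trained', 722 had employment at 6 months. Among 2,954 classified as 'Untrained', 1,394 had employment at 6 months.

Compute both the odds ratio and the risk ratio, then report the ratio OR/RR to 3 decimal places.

From the description: a = 722, b = 367, c = 1394, d = 1560.
OR = (722·1560)/(367·1394) = 1126320/511598 = 2.20157
Risk in exposed = 722/1089 = 0.66299; risk in unexposed = 1394/2954 = 0.47190; RR = 1.40494
OR/RR = 2.20157 / 1.40494 = 1.56702
The outcome is not rare, so the OR lies further from 1 than the RR.

1.567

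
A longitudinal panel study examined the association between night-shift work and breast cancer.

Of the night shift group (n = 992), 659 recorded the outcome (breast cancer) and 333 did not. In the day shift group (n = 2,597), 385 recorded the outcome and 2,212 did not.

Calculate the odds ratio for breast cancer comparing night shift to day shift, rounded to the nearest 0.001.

11.370

From the description: a = 659, b = 333, c = 385, d = 2212.
OR = (a·d)/(b·c) = (659 × 2212) / (333 × 385) = 1457708 / 128205 = 11.37013
The odds of breast cancer are about 11.37 times as high in the night shift group.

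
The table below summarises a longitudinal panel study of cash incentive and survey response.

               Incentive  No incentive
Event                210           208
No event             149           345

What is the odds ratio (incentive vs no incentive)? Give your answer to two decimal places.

Reading the table with exposure as columns: a = 210 (Incentive, case), b = 149 (Incentive, non-case), c = 208 (No incentive, case), d = 345.
OR = (a·d)/(b·c) = (210 × 345) / (149 × 208) = 72450 / 30992 = 2.33770
The odds of survey response are about 2.34 times as high in the incentive group.

2.34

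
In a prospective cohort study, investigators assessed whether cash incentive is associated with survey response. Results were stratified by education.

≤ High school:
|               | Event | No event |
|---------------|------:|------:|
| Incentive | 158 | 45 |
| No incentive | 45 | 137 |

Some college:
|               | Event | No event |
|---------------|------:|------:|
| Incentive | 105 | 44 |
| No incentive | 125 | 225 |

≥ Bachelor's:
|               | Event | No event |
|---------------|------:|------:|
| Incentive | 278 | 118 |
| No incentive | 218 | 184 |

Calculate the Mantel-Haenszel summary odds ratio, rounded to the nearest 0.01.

OR_MH = Σ(aᵢdᵢ/nᵢ) / Σ(bᵢcᵢ/nᵢ), where nᵢ is the stratum total.
Stratum 1 (≤ High school): n = 385; a·d/n = 158·137/385 = 56.2234; b·c/n = 45·45/385 = 5.2597
Stratum 2 (Some college): n = 499; a·d/n = 105·225/499 = 47.3447; b·c/n = 44·125/499 = 11.0220
Stratum 3 (≥ Bachelor's): n = 798; a·d/n = 278·184/798 = 64.1003; b·c/n = 118·218/798 = 32.2356
OR_MH = (56.2234 + 47.3447 + 64.1003) / (5.2597 + 11.0220 + 32.2356) = 167.6683 / 48.5174 = 3.45584

3.46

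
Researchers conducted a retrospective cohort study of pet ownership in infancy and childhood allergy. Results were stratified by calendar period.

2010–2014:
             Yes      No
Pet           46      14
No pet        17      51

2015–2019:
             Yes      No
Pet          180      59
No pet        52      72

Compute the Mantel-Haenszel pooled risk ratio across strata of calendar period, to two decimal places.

RR_MH = Σ(aᵢ·n₀ᵢ/nᵢ) / Σ(cᵢ·n₁ᵢ/nᵢ), with n₁ᵢ = aᵢ+bᵢ (exposed), n₀ᵢ = cᵢ+dᵢ (unexposed), nᵢ = n₁ᵢ+n₀ᵢ.
Stratum 1 (2010–2014): n₁ = 60, n₀ = 68, n = 128; a·n₀/n = 46·68/128 = 24.4375; c·n₁/n = 17·60/128 = 7.9688
Stratum 2 (2015–2019): n₁ = 239, n₀ = 124, n = 363; a·n₀/n = 180·124/363 = 61.4876; c·n₁/n = 52·239/363 = 34.2369
RR_MH = (24.4375 + 61.4876) / (7.9688 + 34.2369) = 85.9251 / 42.2057 = 2.03587

2.04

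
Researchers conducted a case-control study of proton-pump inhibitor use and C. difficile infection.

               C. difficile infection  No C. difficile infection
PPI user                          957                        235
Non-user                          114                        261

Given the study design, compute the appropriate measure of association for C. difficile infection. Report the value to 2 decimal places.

Cells: a = 957, b = 235, c = 114, d = 261.
This is a case-control study: participants were sampled on outcome status, so risks in the source population cannot be estimated directly — relative risk is not valid here. The odds ratio is the appropriate measure.
OR = (a·d)/(b·c) = (957 × 261) / (235 × 114) = 249777 / 26790 = 9.32352

9.32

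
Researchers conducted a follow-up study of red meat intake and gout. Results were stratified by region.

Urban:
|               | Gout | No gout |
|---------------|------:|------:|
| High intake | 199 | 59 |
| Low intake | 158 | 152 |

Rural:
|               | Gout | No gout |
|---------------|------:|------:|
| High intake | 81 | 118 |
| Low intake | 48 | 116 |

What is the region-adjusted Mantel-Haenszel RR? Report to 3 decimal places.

RR_MH = Σ(aᵢ·n₀ᵢ/nᵢ) / Σ(cᵢ·n₁ᵢ/nᵢ), with n₁ᵢ = aᵢ+bᵢ (exposed), n₀ᵢ = cᵢ+dᵢ (unexposed), nᵢ = n₁ᵢ+n₀ᵢ.
Stratum 1 (Urban): n₁ = 258, n₀ = 310, n = 568; a·n₀/n = 199·310/568 = 108.6092; c·n₁/n = 158·258/568 = 71.7676
Stratum 2 (Rural): n₁ = 199, n₀ = 164, n = 363; a·n₀/n = 81·164/363 = 36.5950; c·n₁/n = 48·199/363 = 26.3140
RR_MH = (108.6092 + 36.5950) / (71.7676 + 26.3140) = 145.2042 / 98.0817 = 1.48044

1.480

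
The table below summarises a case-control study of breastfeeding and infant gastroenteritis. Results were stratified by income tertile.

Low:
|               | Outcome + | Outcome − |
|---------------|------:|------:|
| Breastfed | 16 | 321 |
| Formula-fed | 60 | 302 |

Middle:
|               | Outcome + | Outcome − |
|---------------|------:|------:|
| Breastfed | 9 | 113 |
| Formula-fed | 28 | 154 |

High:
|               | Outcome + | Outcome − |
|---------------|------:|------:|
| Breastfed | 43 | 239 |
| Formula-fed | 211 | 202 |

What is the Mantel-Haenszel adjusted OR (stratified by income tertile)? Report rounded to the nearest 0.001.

OR_MH = Σ(aᵢdᵢ/nᵢ) / Σ(bᵢcᵢ/nᵢ), where nᵢ is the stratum total.
Stratum 1 (Low): n = 699; a·d/n = 16·302/699 = 6.9127; b·c/n = 321·60/699 = 27.5536
Stratum 2 (Middle): n = 304; a·d/n = 9·154/304 = 4.5592; b·c/n = 113·28/304 = 10.4079
Stratum 3 (High): n = 695; a·d/n = 43·202/695 = 12.4978; b·c/n = 239·211/695 = 72.5597
OR_MH = (6.9127 + 4.5592 + 12.4978) / (27.5536 + 10.4079 + 72.5597) = 23.9698 / 110.5213 = 0.21688

0.217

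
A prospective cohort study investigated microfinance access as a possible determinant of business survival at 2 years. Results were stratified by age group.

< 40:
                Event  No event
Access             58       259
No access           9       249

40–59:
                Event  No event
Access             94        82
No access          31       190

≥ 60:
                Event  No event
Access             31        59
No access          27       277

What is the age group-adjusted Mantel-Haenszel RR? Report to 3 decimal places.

RR_MH = Σ(aᵢ·n₀ᵢ/nᵢ) / Σ(cᵢ·n₁ᵢ/nᵢ), with n₁ᵢ = aᵢ+bᵢ (exposed), n₀ᵢ = cᵢ+dᵢ (unexposed), nᵢ = n₁ᵢ+n₀ᵢ.
Stratum 1 (< 40): n₁ = 317, n₀ = 258, n = 575; a·n₀/n = 58·258/575 = 26.0243; c·n₁/n = 9·317/575 = 4.9617
Stratum 2 (40–59): n₁ = 176, n₀ = 221, n = 397; a·n₀/n = 94·221/397 = 52.3275; c·n₁/n = 31·176/397 = 13.7431
Stratum 3 (≥ 60): n₁ = 90, n₀ = 304, n = 394; a·n₀/n = 31·304/394 = 23.9188; c·n₁/n = 27·90/394 = 6.1675
RR_MH = (26.0243 + 52.3275 + 23.9188) / (4.9617 + 13.7431 + 6.1675) = 102.2706 / 24.8723 = 4.11182

4.112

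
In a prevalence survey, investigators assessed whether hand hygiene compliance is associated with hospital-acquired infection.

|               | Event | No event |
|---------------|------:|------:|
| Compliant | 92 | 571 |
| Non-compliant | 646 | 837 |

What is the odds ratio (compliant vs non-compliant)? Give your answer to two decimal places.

0.21

Cells: a = 92, b = 571, c = 646, d = 837.
OR = (a·d)/(b·c) = (92 × 837) / (571 × 646) = 77004 / 368866 = 0.20876
Exposure is associated with lower odds of hospital-acquired infection (OR = 0.21 < 1).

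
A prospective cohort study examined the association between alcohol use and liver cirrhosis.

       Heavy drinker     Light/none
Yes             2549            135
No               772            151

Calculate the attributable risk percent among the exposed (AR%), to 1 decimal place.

Reading the table with exposure as columns: a = 2549 (Heavy drinker, case), b = 772 (Heavy drinker, non-case), c = 135 (Light/none, case), d = 151.
Risk in exposed = 2549/3321 = 0.76754; risk in unexposed = 135/286 = 0.47203.
RR = 0.76754/0.47203 = 1.62605
AR% = (RR − 1)/RR × 100 = (1.62605 − 1)/1.62605 × 100 = 38.5012%

38.5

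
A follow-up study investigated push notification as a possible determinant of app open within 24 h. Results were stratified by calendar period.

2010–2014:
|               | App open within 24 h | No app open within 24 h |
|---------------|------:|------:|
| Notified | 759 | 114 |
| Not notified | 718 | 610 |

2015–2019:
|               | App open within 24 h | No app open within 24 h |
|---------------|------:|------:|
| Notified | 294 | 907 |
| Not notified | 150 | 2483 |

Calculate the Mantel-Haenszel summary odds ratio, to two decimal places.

5.51

OR_MH = Σ(aᵢdᵢ/nᵢ) / Σ(bᵢcᵢ/nᵢ), where nᵢ is the stratum total.
Stratum 1 (2010–2014): n = 2201; a·d/n = 759·610/2201 = 210.3544; b·c/n = 114·718/2201 = 37.1886
Stratum 2 (2015–2019): n = 3834; a·d/n = 294·2483/3834 = 190.4022; b·c/n = 907·150/3834 = 35.4851
OR_MH = (210.3544 + 190.4022) / (37.1886 + 35.4851) = 400.7566 / 72.6737 = 5.51447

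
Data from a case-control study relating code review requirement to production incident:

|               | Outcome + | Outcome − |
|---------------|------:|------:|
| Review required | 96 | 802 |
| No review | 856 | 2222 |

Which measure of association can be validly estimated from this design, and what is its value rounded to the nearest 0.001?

0.311

Cells: a = 96, b = 802, c = 856, d = 2222.
This is a case-control study: participants were sampled on outcome status, so risks in the source population cannot be estimated directly — relative risk is not valid here. The odds ratio is the appropriate measure.
OR = (a·d)/(b·c) = (96 × 2222) / (802 × 856) = 213312 / 686512 = 0.31072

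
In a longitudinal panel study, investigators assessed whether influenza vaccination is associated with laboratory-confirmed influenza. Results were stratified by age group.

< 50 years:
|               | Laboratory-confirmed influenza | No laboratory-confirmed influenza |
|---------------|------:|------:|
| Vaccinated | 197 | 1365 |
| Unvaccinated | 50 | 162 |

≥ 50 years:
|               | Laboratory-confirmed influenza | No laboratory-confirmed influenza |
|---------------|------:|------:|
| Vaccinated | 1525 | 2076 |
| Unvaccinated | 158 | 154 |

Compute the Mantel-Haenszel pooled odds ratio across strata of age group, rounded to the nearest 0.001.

OR_MH = Σ(aᵢdᵢ/nᵢ) / Σ(bᵢcᵢ/nᵢ), where nᵢ is the stratum total.
Stratum 1 (< 50 years): n = 1774; a·d/n = 197·162/1774 = 17.9899; b·c/n = 1365·50/1774 = 38.4724
Stratum 2 (≥ 50 years): n = 3913; a·d/n = 1525·154/3913 = 60.0179; b·c/n = 2076·158/3913 = 83.8252
OR_MH = (17.9899 + 60.0179) / (38.4724 + 83.8252) = 78.0077 / 122.2976 = 0.63785

0.638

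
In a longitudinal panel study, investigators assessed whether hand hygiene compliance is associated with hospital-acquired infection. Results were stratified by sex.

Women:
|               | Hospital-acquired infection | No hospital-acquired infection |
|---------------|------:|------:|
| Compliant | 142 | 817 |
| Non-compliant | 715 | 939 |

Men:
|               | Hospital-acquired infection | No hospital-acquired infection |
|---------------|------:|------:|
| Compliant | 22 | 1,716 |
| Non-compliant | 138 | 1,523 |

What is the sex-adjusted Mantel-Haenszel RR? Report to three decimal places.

RR_MH = Σ(aᵢ·n₀ᵢ/nᵢ) / Σ(cᵢ·n₁ᵢ/nᵢ), with n₁ᵢ = aᵢ+bᵢ (exposed), n₀ᵢ = cᵢ+dᵢ (unexposed), nᵢ = n₁ᵢ+n₀ᵢ.
Stratum 1 (Women): n₁ = 959, n₀ = 1654, n = 2613; a·n₀/n = 142·1654/2613 = 89.8844; c·n₁/n = 715·959/2613 = 262.4129
Stratum 2 (Men): n₁ = 1738, n₀ = 1661, n = 3399; a·n₀/n = 22·1661/3399 = 10.7508; c·n₁/n = 138·1738/3399 = 70.5631
RR_MH = (89.8844 + 10.7508) / (262.4129 + 70.5631) = 100.6352 / 332.9760 = 0.30223

0.302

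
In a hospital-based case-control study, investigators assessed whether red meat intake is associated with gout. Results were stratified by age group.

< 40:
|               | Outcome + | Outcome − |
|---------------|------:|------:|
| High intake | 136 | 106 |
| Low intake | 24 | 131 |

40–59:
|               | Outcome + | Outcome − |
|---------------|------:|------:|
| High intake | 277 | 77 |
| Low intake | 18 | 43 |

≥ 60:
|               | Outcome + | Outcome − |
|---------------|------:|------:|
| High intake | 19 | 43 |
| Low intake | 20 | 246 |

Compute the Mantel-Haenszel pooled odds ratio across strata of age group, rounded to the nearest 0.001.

OR_MH = Σ(aᵢdᵢ/nᵢ) / Σ(bᵢcᵢ/nᵢ), where nᵢ is the stratum total.
Stratum 1 (< 40): n = 397; a·d/n = 136·131/397 = 44.8766; b·c/n = 106·24/397 = 6.4081
Stratum 2 (40–59): n = 415; a·d/n = 277·43/415 = 28.7012; b·c/n = 77·18/415 = 3.3398
Stratum 3 (≥ 60): n = 328; a·d/n = 19·246/328 = 14.2500; b·c/n = 43·20/328 = 2.6220
OR_MH = (44.8766 + 28.7012 + 14.2500) / (6.4081 + 3.3398 + 2.6220) = 87.8278 / 12.3698 = 7.10019

7.100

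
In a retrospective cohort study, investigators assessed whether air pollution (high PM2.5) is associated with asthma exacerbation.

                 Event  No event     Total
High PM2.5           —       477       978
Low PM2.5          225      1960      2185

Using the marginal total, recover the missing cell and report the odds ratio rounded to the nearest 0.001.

9.149

The missing cell is in the exposed row: 978 − 477 = 501.
So a = 501, b = 477, c = 225, d = 1960.
OR = (a·d)/(b·c) = (501 × 1960) / (477 × 225) = 981960 / 107325 = 9.14941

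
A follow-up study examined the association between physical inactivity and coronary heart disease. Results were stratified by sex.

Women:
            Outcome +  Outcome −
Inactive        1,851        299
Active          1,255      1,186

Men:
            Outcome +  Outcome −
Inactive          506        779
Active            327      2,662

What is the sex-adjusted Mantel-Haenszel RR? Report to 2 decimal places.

RR_MH = Σ(aᵢ·n₀ᵢ/nᵢ) / Σ(cᵢ·n₁ᵢ/nᵢ), with n₁ᵢ = aᵢ+bᵢ (exposed), n₀ᵢ = cᵢ+dᵢ (unexposed), nᵢ = n₁ᵢ+n₀ᵢ.
Stratum 1 (Women): n₁ = 2150, n₀ = 2441, n = 4591; a·n₀/n = 1851·2441/4591 = 984.1627; c·n₁/n = 1255·2150/4591 = 587.7260
Stratum 2 (Men): n₁ = 1285, n₀ = 2989, n = 4274; a·n₀/n = 506·2989/4274 = 353.8685; c·n₁/n = 327·1285/4274 = 98.3142
RR_MH = (984.1627 + 353.8685) / (587.7260 + 98.3142) = 1338.0312 / 686.0402 = 1.95037

1.95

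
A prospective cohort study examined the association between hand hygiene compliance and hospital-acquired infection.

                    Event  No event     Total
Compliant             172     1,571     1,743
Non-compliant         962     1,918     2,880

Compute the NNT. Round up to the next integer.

5

Risk in treated group = 172/1743 = 0.09868; risk in control = 962/2880 = 0.33403.
Absolute risk reduction = 0.33403 − 0.09868 = 0.23535
NNT = 1 / ARR = 1 / 0.23535 = 4.249 → round up → 5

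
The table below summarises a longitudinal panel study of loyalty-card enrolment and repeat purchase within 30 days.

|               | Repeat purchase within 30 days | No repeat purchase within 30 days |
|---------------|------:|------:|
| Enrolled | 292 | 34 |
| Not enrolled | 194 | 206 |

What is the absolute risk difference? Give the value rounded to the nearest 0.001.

Cells: a = 292, b = 34, c = 194, d = 206.
Risk in exposed = 292/326 = 0.895706; risk in unexposed = 194/400 = 0.485000.
Risk difference = 0.895706 − 0.485000 = 0.410706

0.411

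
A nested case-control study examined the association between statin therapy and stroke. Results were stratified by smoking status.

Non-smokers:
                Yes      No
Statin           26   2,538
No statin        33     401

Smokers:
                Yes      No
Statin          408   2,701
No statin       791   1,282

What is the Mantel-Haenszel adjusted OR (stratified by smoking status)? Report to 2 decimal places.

OR_MH = Σ(aᵢdᵢ/nᵢ) / Σ(bᵢcᵢ/nᵢ), where nᵢ is the stratum total.
Stratum 1 (Non-smokers): n = 2998; a·d/n = 26·401/2998 = 3.4777; b·c/n = 2538·33/2998 = 27.9366
Stratum 2 (Smokers): n = 5182; a·d/n = 408·1282/5182 = 100.9371; b·c/n = 2701·791/5182 = 412.2908
OR_MH = (3.4777 + 100.9371) / (27.9366 + 412.2908) = 104.4147 / 440.2274 = 0.23718

0.24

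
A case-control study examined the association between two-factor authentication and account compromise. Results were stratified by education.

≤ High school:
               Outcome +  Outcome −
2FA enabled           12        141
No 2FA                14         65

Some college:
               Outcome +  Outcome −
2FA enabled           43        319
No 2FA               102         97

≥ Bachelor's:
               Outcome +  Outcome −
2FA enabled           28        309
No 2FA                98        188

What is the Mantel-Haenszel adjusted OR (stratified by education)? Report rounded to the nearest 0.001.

0.167

OR_MH = Σ(aᵢdᵢ/nᵢ) / Σ(bᵢcᵢ/nᵢ), where nᵢ is the stratum total.
Stratum 1 (≤ High school): n = 232; a·d/n = 12·65/232 = 3.3621; b·c/n = 141·14/232 = 8.5086
Stratum 2 (Some college): n = 561; a·d/n = 43·97/561 = 7.4349; b·c/n = 319·102/561 = 58.0000
Stratum 3 (≥ Bachelor's): n = 623; a·d/n = 28·188/623 = 8.4494; b·c/n = 309·98/623 = 48.6067
OR_MH = (3.3621 + 7.4349 + 8.4494) / (8.5086 + 58.0000 + 48.6067) = 19.2464 / 115.1154 = 0.16719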